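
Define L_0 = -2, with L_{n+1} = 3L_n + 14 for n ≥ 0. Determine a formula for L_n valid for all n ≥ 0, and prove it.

Claim: L_n = 5·3^n − 7.

Base case: L_0 = -2, and 5·3^0 − 7 = 5 − 7 = -2.
Assume L_r = 5·3^r − 7 for some r ≥ 0.
Then L_{r+1} = 3L_r + 14 = 3·(5·3^r − 7) + 14 = 15·3^r − 21 + 14 = 5·3^{r+1} − 7.
Hence L_n = 5·3^n − 7 for every n ≥ 0, by induction.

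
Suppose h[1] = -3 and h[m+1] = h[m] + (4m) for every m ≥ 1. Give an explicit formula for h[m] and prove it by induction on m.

Claim: h[m] = 2m^2 − 2m − 3.

Base case: h[1] = -3, and 2·1^2 − 2·1 − 3 = -3.
Assume h[j] = 2j^2 − 2j − 3.
Then h[j+1] = h[j] + (4j) = (2j^2 − 2j − 3) + (4j) = 2j^2 + 2j − 3,
and 2·(j+1)^2 − 2·(j+1) − 3 = 2j^2 + 2j − 3.
This completes the inductive step, so h[m] = 2m^2 − 2m − 3 for all m ≥ 1.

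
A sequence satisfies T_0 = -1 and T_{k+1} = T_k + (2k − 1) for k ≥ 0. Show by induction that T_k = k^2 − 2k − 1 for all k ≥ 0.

Base case: T_0 = -1, and 0^2 − 2·0 − 1 = -1.
Assume T_j = j^2 − 2j − 1.
Then T_{j+1} = T_j + (2j − 1) = (j^2 − 2j − 1) + (2j − 1) = j^2 − 2,
and (j+1)^2 − 2·(j+1) − 1 = j^2 − 2.
This completes the inductive step, so T_k = k^2 − 2k − 1 for all k ≥ 0.

T_k = k^2 − 2k − 1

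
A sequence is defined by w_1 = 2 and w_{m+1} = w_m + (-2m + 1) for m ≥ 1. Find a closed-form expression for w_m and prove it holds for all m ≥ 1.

Claim: w_m = -m^2 + 2m + 1.

Base case: w_1 = 2, and -1^2 + 2·1 + 1 = 2.
Assume w_r = -r^2 + 2r + 1.
Then w_{r+1} = w_r + (-2r + 1) = (-r^2 + 2r + 1) + (-2r + 1) = -r^2 + 2,
and -(r+1)^2 + 2·(r+1) + 1 = -r^2 + 2.
Hence w_m = -m^2 + 2m + 1 for every m ≥ 1, by induction.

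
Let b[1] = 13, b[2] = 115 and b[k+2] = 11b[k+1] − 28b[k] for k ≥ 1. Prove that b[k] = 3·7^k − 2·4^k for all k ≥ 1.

Base cases: b[1] = 13 and 3·7^1 − 2·4^1 = 13; b[2] = 115 and 3·7^2 − 2·4^2 = 115.
Assume b[j] = 3·7^j − 2·4^j for all 1 ≤ j ≤ m, where m ≥ 2.
Then b[m+1] = 11b[m] − 28b[m−1] = 11·(3·7^m − 2·4^m) − 28·(3·7^{m−1} − 2·4^{m−1}) = 3·(11·7 − 28)7^{m−1} − 2·(11·4 − 28)4^{m−1} = 147·7^{m−1} − 32·4^{m−1} = 3·7^{m+1} − 2·4^{m+1}.
So the formula holds for m+1, and by strong induction b[k] = 3·7^k − 2·4^k for all k ≥ 1.

b[k] = 3·7^k − 2·4^k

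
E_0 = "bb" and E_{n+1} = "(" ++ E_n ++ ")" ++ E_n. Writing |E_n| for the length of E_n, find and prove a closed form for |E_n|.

Claim: |E_n| = 2^{n+2} − 2.

Base case: |E_0| = 2, and 2^{0+2} − 2 = 2.
Assume |E_k| = 2^{k+2} − 2.
Then |E_{k+1}| = 1 + |E_k| + 1 + |E_k| = 2|E_k| + 2 = 2(2^{k+2} − 2) + 2 = 2^{k+3} − 4 + 2 = 2^{k+3} − 2.
Hence |E_n| = 2^{n+2} − 2 for every n ≥ 0, by induction.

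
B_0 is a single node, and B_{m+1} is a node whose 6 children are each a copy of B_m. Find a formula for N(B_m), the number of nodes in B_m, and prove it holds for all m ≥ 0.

Claim: N(B_m) = (6^{m+1} − 1)/5.

Base case: N(B_0) = 1, and (6^{0+1} − 1)/5 = 1.
Assume N(B_k) = (6^{k+1} − 1)/5.
Then N(B_{k+1}) = 1 + 6N(B_k) = 1 + 6·(6^{k+1} − 1)/5 = 1 + (6^{k+2} − 6)/5 = (5 + 6^{k+2} − 6)/5 = (6^{k+2} − 1)/5.
This completes the inductive step, so N(B_m) = (6^{m+1} − 1)/5 for all m ≥ 0.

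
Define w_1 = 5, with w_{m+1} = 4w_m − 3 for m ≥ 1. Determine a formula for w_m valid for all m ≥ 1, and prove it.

Claim: w_m = 4^m + 1.

Base case: w_1 = 5, and 4^1 + 1 = 4 + 1 = 5.
Assume w_j = 4^j + 1 for some j ≥ 1.
Then w_{j+1} = 4w_j − 3 = 4·(4^j + 1) − 3 = 4^{j+1} + 4 − 3 = 4^{j+1} + 1.
So the formula holds for j+1, and by induction w_m = 4^m + 1 for all m ≥ 1.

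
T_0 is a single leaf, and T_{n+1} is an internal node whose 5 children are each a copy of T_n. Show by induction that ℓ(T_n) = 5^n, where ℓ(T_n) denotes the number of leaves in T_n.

Base case: ℓ(T_0) = 1, and 5^0 = 1.
Assume ℓ(T_m) = 5^m.
Then ℓ(T_{m+1}) = 5·ℓ(T_m) = 5·5^m = 5^{m+1}.
Hence ℓ(T_n) = 5^n for every n ≥ 0, by induction.

ℓ(T_n) = 5^n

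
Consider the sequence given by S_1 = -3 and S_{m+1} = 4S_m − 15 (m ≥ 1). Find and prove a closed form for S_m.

Claim: S_m = -2·4^m + 5.

Base case: S_1 = -3, and -2·4^1 + 5 = -8 + 5 = -3.
Assume S_k = -2·4^k + 5 for some k ≥ 1.
Then S_{k+1} = 4S_k − 15 = 4·(-2·4^k + 5) − 15 = -8·4^k + 20 − 15 = -2·4^{k+1} + 5.
By induction, S_m = -2·4^m + 5 for all m ≥ 1.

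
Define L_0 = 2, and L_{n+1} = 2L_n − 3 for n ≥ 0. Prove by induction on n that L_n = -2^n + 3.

Base case: L_0 = 2, and -2^0 + 3 = -1 + 3 = 2.
Assume L_r = -2^r + 3 for some r ≥ 0.
Then L_{r+1} = 2L_r − 3 = 2·(-2^r + 3) − 3 = -2^{r+1} + 6 − 3 = -2^{r+1} + 3.
By induction, L_n = -2^n + 3 for all n ≥ 0.

L_n = -2^n + 3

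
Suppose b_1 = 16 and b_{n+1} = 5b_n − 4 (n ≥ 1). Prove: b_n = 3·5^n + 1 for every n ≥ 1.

Base case: b_1 = 16, and 3·5^1 + 1 = 15 + 1 = 16.
Assume b_r = 3·5^r + 1 for some r ≥ 1.
Then b_{r+1} = 5b_r − 4 = 5·(3·5^r + 1) − 4 = 15·5^r + 5 − 4 = 3·5^{r+1} + 1.
This completes the inductive step, so b_n = 3·5^n + 1 for all n ≥ 1.

b_n = 3·5^n + 1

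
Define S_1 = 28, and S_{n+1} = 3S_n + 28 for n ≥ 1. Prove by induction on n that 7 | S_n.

Base case: S_1 = 28 = 7·4, so 7 | S_1.
Assume 7 | S_k, so S_k = 7t for some integer t.
Then S_{k+1} = 3S_k + 28 = 3·(7t) + 28 = 7(3t + 4), so 7 | S_{k+1}.
By induction, 7 | S_n for all n ≥ 1.

7 | S_n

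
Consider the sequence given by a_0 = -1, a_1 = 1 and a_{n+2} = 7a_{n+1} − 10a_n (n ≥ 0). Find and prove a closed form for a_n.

Claim: a_n = 5^n − 2·2^n.

Base cases: a_0 = -1 and 5^0 − 2·2^0 = -1; a_1 = 1 and 5^1 − 2·2^1 = 1.
Assume a_j = 5^j − 2·2^j for all 0 ≤ j ≤ m, where m ≥ 1.
Then a_{m+1} = 7a_m − 10a_{m−1} = 7·(5^m − 2·2^m) − 10·(5^{m−1} − 2·2^{m−1}) = (7·5 − 10)5^{m−1} − 2·(7·2 − 10)2^{m−1} = 25·5^{m−1} − 8·2^{m−1} = 5^{m+1} − 2·2^{m+1}.
Hence a_n = 5^n − 2·2^n for every n ≥ 0, by strong induction.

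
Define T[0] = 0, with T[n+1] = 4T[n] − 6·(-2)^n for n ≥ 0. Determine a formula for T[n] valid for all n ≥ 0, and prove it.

Claim: T[n] = -4^n + (-2)^n.

Base case: T[0] = 0, and -4^0 + (-2)^0 = -1 + 1 = 0.
Assume T[m] = -4^m + (-2)^m for some m ≥ 0.
Then T[m+1] = 4T[m] − 6·(-2)^m = 4·(-4^m + (-2)^m) − 6·(-2)^m = -4^{m+1} + 4·(-2)^m − 6·(-2)^m = -4^{m+1} − 2·(-2)^m = -4^{m+1} + (-2)^{m+1}.
So the formula holds for m+1, and by induction T[n] = -4^n + (-2)^n for all n ≥ 0.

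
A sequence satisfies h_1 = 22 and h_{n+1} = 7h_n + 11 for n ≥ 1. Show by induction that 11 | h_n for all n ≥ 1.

Base case: h_1 = 22 = 11·2, so 11 | h_1.
Assume 11 | h_m, so h_m = 11t for some integer t.
Then h_{m+1} = 7h_m + 11 = 7·(11t) + 11 = 11(7t + 1), so 11 | h_{m+1}.
This completes the inductive step, so 11 | h_n for all n ≥ 1.

11 | h_n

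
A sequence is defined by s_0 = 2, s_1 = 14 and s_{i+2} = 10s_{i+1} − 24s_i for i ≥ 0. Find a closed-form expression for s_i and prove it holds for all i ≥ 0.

Claim: s_i = 3·6^i − 4^i.

Base cases: s_0 = 2 and 3·6^0 − 4^0 = 2; s_1 = 14 and 3·6^1 − 4^1 = 14.
Assume s_j = 3·6^j − 4^j for all 0 ≤ j ≤ r, where r ≥ 1.
Then s_{r+1} = 10s_r − 24s_{r−1} = 10·(3·6^r − 4^r) − 24·(3·6^{r−1} − 4^{r−1}) = 3·(10·6 − 24)6^{r−1} − (10·4 − 24)4^{r−1} = 108·6^{r−1} − 16·4^{r−1} = 3·6^{r+1} − 4^{r+1}.
This completes the inductive step, so s_i = 3·6^i − 4^i for all i ≥ 0.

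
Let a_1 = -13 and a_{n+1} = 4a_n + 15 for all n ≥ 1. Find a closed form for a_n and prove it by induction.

Claim: a_n = -2·4^n − 5.

Base case: a_1 = -13, and -2·4^1 − 5 = -8 − 5 = -13.
Assume a_r = -2·4^r − 5 for some r ≥ 1.
Then a_{r+1} = 4a_r + 15 = 4·(-2·4^r − 5) + 15 = -8·4^r − 20 + 15 = -2·4^{r+1} − 5.
Hence a_n = -2·4^n − 5 for every n ≥ 1, by induction.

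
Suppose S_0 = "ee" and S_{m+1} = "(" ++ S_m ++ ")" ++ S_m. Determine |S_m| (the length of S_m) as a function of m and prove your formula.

Claim: |S_m| = 2^{m+2} − 2.

Base case: |S_0| = 2, and 2^{0+2} − 2 = 2.
Assume |S_j| = 2^{j+2} − 2.
Then |S_{j+1}| = 1 + |S_j| + 1 + |S_j| = 2|S_j| + 2 = 2(2^{j+2} − 2) + 2 = 2^{j+3} − 4 + 2 = 2^{j+3} − 2.
So the formula holds for j+1, and by induction |S_m| = 2^{m+2} − 2 for all m ≥ 0.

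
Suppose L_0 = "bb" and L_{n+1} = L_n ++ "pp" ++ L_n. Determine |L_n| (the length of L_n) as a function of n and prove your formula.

Claim: |L_n| = 2^{n+2} − 2.

Base case: |L_0| = 2, and 2^{0+2} − 2 = 2.
Assume |L_r| = 2^{r+2} − 2.
Then |L_{r+1}| = |L_r| + 2 + |L_r| = 2|L_r| + 2 = 2(2^{r+2} − 2) + 2 = 2^{r+3} − 4 + 2 = 2^{r+3} − 2.
This completes the inductive step, so |L_n| = 2^{n+2} − 2 for all n ≥ 0.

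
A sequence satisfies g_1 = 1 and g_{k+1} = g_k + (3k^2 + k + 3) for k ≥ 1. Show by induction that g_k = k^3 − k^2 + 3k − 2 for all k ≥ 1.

Base case: g_1 = 1, and 1^3 − 1^2 + 3·1 − 2 = 1.
Assume g_m = m^3 − m^2 + 3m − 2.
Then g_{m+1} = g_m + (3m^2 + m + 3) = (m^3 − m^2 + 3m − 2) + (3m^2 + m + 3) = m^3 + 2m^2 + 4m + 1,
and (m+1)^3 − (m+1)^2 + 3·(m+1) − 2 = m^3 + 2m^2 + 4m + 1.
By induction, g_k = k^3 − k^2 + 3k − 2 for all k ≥ 1.

g_k = k^3 − k^2 + 3k − 2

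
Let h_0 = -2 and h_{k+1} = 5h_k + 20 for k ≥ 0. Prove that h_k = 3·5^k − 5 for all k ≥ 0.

Base case: h_0 = -2, and 3·5^0 − 5 = 3 − 5 = -2.
Assume h_m = 3·5^m − 5 for some m ≥ 0.
Then h_{m+1} = 5h_m + 20 = 5·(3·5^m − 5) + 20 = 15·5^m − 25 + 20 = 3·5^{m+1} − 5.
Hence h_k = 3·5^k − 5 for every k ≥ 0, by induction.

h_k = 3·5^k − 5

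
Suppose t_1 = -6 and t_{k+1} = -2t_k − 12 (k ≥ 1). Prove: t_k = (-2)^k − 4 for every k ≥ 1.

Base case: t_1 = -6, and (-2)^1 − 4 = -2 − 4 = -6.
Assume t_r = (-2)^r − 4 for some r ≥ 1.
Then t_{r+1} = -2t_r − 12 = -2·((-2)^r − 4) − 12 = -2·(-2)^r + 8 − 12 = (-2)^{r+1} − 4.
This completes the inductive step, so t_k = (-2)^k − 4 for all k ≥ 1.

t_k = (-2)^k − 4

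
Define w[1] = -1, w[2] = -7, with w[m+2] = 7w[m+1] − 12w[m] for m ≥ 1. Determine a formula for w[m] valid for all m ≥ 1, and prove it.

Claim: w[m] = -4^m + 3^m.

Base cases: w[1] = -1 and -4^1 + 3^1 = -1; w[2] = -7 and -4^2 + 3^2 = -7.
Assume w[j] = -4^j + 3^j for all 1 ≤ j ≤ r, where r ≥ 2.
Then w[r+1] = 7w[r] − 12w[r−1] = 7·(-4^r + 3^r) − 12·(-4^{r−1} + 3^{r−1}) = -(7·4 − 12)4^{r−1} + (7·3 − 12)3^{r−1} = -16·4^{r−1} + 9·3^{r−1} = -4^{r+1} + 3^{r+1}.
By strong induction, w[m] = -4^m + 3^m for all m ≥ 1.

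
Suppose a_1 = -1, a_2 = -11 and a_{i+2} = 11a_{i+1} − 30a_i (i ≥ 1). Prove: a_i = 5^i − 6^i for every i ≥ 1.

Base cases: a_1 = -1 and 5^1 − 6^1 = -1; a_2 = -11 and 5^2 − 6^2 = -11.
Assume a_j = 5^j − 6^j for all 1 ≤ j ≤ r, where r ≥ 2.
Then a_{r+1} = 11a_r − 30a_{r−1} = 11·(5^r − 6^r) − 30·(5^{r−1} − 6^{r−1}) = (11·5 − 30)5^{r−1} − (11·6 − 30)6^{r−1} = 25·5^{r−1} − 36·6^{r−1} = 5^{r+1} − 6^{r+1}.
By strong induction, a_i = 5^i − 6^i for all i ≥ 1.

a_i = 5^i − 6^i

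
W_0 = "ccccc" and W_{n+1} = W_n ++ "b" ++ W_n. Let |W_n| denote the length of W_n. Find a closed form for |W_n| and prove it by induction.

Claim: |W_n| = 6·2^n − 1.

Base case: |W_0| = 5, and 6·2^0 − 1 = 5.
Assume |W_r| = 6·2^r − 1.
Then |W_{r+1}| = |W_r| + 1 + |W_r| = 2|W_r| + 1 = 2(6·2^r − 1) + 1 = 6·2^{r+1} − 2 + 1 = 6·2^{r+1} − 1.
By induction, |W_n| = 6·2^n − 1 for all n ≥ 0.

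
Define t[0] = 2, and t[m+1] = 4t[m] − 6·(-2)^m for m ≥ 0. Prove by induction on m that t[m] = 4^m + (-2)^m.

Base case: t[0] = 2, and 4^0 + (-2)^0 = 1 + 1 = 2.
Assume t[j] = 4^j + (-2)^j for some j ≥ 0.
Then t[j+1] = 4t[j] − 6·(-2)^j = 4·(4^j + (-2)^j) − 6·(-2)^j = 4^{j+1} + 4·(-2)^j − 6·(-2)^j = 4^{j+1} − 2·(-2)^j = 4^{j+1} + (-2)^{j+1}.
Hence t[m] = 4^m + (-2)^m for every m ≥ 0, by induction.

t[m] = 4^m + (-2)^m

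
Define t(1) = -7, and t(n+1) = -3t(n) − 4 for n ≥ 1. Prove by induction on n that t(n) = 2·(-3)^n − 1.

Base case: t(1) = -7, and 2·(-3)^1 − 1 = -6 − 1 = -7.
Assume t(j) = 2·(-3)^j − 1 for some j ≥ 1.
Then t(j+1) = -3t(j) − 4 = -3·(2·(-3)^j − 1) − 4 = -6·(-3)^j + 3 − 4 = 2·(-3)^{j+1} − 1.
This completes the inductive step, so t(n) = 2·(-3)^n − 1 for all n ≥ 1.

t(n) = 2·(-3)^n − 1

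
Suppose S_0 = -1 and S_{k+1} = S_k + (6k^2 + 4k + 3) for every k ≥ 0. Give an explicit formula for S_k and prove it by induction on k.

Claim: S_k = 2k^3 − k^2 + 2k − 1.

Base case: S_0 = -1, and 2·0^3 − 0^2 + 2·0 − 1 = -1.
Assume S_r = 2r^3 − r^2 + 2r − 1.
Then S_{r+1} = S_r + (6r^2 + 4r + 3) = (2r^3 − r^2 + 2r − 1) + (6r^2 + 4r + 3) = 2r^3 + 5r^2 + 6r + 2,
and 2·(r+1)^3 − (r+1)^2 + 2·(r+1) − 1 = 2r^3 + 5r^2 + 6r + 2.
This completes the inductive step, so S_k = 2k^3 − k^2 + 2k − 1 for all k ≥ 0.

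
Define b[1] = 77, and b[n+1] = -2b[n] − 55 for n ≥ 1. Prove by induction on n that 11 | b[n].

Base case: b[1] = 77 = 11·7, so 11 | b[1].
Assume 11 | b[j], so b[j] = 11t for some integer t.
Then b[j+1] = -2b[j] − 55 = -2·(11t) − 55 = 11(-2t − 5), so 11 | b[j+1].
Hence 11 | b[n] for every n ≥ 1, by induction.

11 | b[n]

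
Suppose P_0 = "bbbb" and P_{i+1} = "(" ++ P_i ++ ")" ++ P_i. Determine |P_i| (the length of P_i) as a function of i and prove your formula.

Claim: |P_i| = 6·2^i − 2.

Base case: |P_0| = 4, and 6·2^0 − 2 = 4.
Assume |P_m| = 6·2^m − 2.
Then |P_{m+1}| = 1 + |P_m| + 1 + |P_m| = 2|P_m| + 2 = 2(6·2^m − 2) + 2 = 6·2^{m+1} − 4 + 2 = 6·2^{m+1} − 2.
Hence |P_i| = 6·2^i − 2 for every i ≥ 0, by induction.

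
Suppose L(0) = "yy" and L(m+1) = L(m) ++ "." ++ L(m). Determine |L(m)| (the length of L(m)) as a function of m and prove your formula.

Claim: |L(m)| = 3·2^m − 1.

Base case: |L(0)| = 2, and 3·2^0 − 1 = 2.
Assume |L(j)| = 3·2^j − 1.
Then |L(j+1)| = |L(j)| + 1 + |L(j)| = 2|L(j)| + 1 = 2(3·2^j − 1) + 1 = 3·2^{j+1} − 2 + 1 = 3·2^{j+1} − 1.
So the formula holds for j+1, and by induction |L(m)| = 3·2^m − 1 for all m ≥ 0.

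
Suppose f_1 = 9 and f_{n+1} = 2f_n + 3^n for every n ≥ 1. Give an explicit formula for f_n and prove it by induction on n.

Claim: f_n = 3·2^n + 3^n.

Base case: f_1 = 9, and 3·2^1 + 3^1 = 6 + 3 = 9.
Assume f_r = 3·2^r + 3^r for some r ≥ 1.
Then f_{r+1} = 2f_r + 3^r = 2·(3·2^r + 3^r) + 3^r = 3·2^{r+1} + 2·3^r + 3^r = 3·2^{r+1} + 3·3^r = 3·2^{r+1} + 3^{r+1}.
This completes the inductive step, so f_n = 3·2^n + 3^n for all n ≥ 1.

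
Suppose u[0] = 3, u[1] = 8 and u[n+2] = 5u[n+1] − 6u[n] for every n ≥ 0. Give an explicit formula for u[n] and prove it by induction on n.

Claim: u[n] = 2·3^n + 2^n.

Base cases: u[0] = 3 and 2·3^0 + 2^0 = 3; u[1] = 8 and 2·3^1 + 2^1 = 8.
Assume u[j] = 2·3^j + 2^j for all 0 ≤ j ≤ r, where r ≥ 1.
Then u[r+1] = 5u[r] − 6u[r−1] = 5·(2·3^r + 2^r) − 6·(2·3^{r−1} + 2^{r−1}) = 2·(5·3 − 6)3^{r−1} + (5·2 − 6)2^{r−1} = 18·3^{r−1} + 4·2^{r−1} = 2·3^{r+1} + 2^{r+1}.
This completes the inductive step, so u[n] = 2·3^n + 2^n for all n ≥ 0.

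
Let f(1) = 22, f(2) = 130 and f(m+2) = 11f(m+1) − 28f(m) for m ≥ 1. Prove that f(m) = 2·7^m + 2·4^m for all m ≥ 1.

Base cases: f(1) = 22 and 2·7^1 + 2·4^1 = 22; f(2) = 130 and 2·7^2 + 2·4^2 = 130.
Assume f(i) = 2·7^i + 2·4^i for all 1 ≤ i ≤ j, where j ≥ 2.
Then f(j+1) = 11f(j) − 28f(j−1) = 11·(2·7^j + 2·4^j) − 28·(2·7^{j−1} + 2·4^{j−1}) = 2·(11·7 − 28)7^{j−1} + 2·(11·4 − 28)4^{j−1} = 98·7^{j−1} + 32·4^{j−1} = 2·7^{j+1} + 2·4^{j+1}.
This completes the inductive step, so f(m) = 2·7^m + 2·4^m for all m ≥ 1.

f(m) = 2·7^m + 2·4^m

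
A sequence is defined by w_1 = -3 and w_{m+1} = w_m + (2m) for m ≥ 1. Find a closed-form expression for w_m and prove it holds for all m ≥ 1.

Claim: w_m = m^2 − m − 3.

Base case: w_1 = -3, and 1^2 − 1 − 3 = -3.
Assume w_j = j^2 − j − 3.
Then w_{j+1} = w_j + (2j) = (j^2 − j − 3) + (2j) = j^2 + j − 3,
and (j+1)^2 − (j+1) − 3 = j^2 + j − 3.
Hence w_m = m^2 − m − 3 for every m ≥ 1, by induction.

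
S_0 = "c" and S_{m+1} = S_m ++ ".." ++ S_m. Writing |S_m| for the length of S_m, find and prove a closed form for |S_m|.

Claim: |S_m| = 3·2^m − 2.

Base case: |S_0| = 1, and 3·2^0 − 2 = 1.
Assume |S_r| = 3·2^r − 2.
Then |S_{r+1}| = |S_r| + 2 + |S_r| = 2|S_r| + 2 = 2(3·2^r − 2) + 2 = 3·2^{r+1} − 4 + 2 = 3·2^{r+1} − 2.
This completes the inductive step, so |S_m| = 3·2^m − 2 for all m ≥ 0.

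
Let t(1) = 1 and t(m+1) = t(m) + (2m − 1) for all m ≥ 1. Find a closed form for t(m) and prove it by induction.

Claim: t(m) = m^2 − 2m + 2.

Base case: t(1) = 1, and 1^2 − 2·1 + 2 = 1.
Assume t(k) = k^2 − 2k + 2.
Then t(k+1) = t(k) + (2k − 1) = (k^2 − 2k + 2) + (2k − 1) = k^2 + 1,
and (k+1)^2 − 2·(k+1) + 2 = k^2 + 1.
By induction, t(m) = m^2 − 2m + 2 for all m ≥ 1.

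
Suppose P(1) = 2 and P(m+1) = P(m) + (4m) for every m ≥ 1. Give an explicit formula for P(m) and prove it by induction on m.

Claim: P(m) = 2m^2 − 2m + 2.

Base case: P(1) = 2, and 2·1^2 − 2·1 + 2 = 2.
Assume P(k) = 2k^2 − 2k + 2.
Then P(k+1) = P(k) + (4k) = (2k^2 − 2k + 2) + (4k) = 2k^2 + 2k + 2,
and 2·(k+1)^2 − 2·(k+1) + 2 = 2k^2 + 2k + 2.
This completes the inductive step, so P(m) = 2m^2 − 2m + 2 for all m ≥ 1.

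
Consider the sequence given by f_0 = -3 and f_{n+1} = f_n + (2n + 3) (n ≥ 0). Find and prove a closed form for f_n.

Claim: f_n = n^2 + 2n − 3.

Base case: f_0 = -3, and 0^2 + 2·0 − 3 = -3.
Assume f_r = r^2 + 2r − 3.
Then f_{r+1} = f_r + (2r + 3) = (r^2 + 2r − 3) + (2r + 3) = r^2 + 4r,
and (r+1)^2 + 2·(r+1) − 3 = r^2 + 4r.
This completes the inductive step, so f_n = n^2 + 2n − 3 for all n ≥ 0.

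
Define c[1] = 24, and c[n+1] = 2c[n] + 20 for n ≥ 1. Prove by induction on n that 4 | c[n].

Base case: c[1] = 24 = 4·6, so 4 | c[1].
Assume 4 | c[m], so c[m] = 4t for some integer t.
Then c[m+1] = 2c[m] + 20 = 2·(4t) + 20 = 4(2t + 5), so 4 | c[m+1].
This completes the inductive step, so 4 | c[n] for all n ≥ 1.

4 | c[n]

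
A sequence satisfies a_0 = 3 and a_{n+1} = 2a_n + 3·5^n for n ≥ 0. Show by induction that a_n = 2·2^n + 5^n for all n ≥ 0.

Base case: a_0 = 3, and 2·2^0 + 5^0 = 2 + 1 = 3.
Assume a_j = 2·2^j + 5^j for some j ≥ 0.
Then a_{j+1} = 2a_j + 3·5^j = 2·(2·2^j + 5^j) + 3·5^j = 2·2^{j+1} + 2·5^j + 3·5^j = 2·2^{j+1} + 5·5^j = 2·2^{j+1} + 5^{j+1}.
So the formula holds for j+1, and by induction a_n = 2·2^n + 5^n for all n ≥ 0.

a_n = 2·2^n + 5^n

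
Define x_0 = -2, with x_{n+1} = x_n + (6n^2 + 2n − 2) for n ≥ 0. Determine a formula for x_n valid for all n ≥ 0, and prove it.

Claim: x_n = 2n^3 − 2n^2 − 2n − 2.

Base case: x_0 = -2, and 2·0^3 − 2·0^2 − 2·0 − 2 = -2.
Assume x_k = 2k^3 − 2k^2 − 2k − 2.
Then x_{k+1} = x_k + (6k^2 + 2k − 2) = (2k^3 − 2k^2 − 2k − 2) + (6k^2 + 2k − 2) = 2k^3 + 4k^2 − 4,
and 2·(k+1)^3 − 2·(k+1)^2 − 2·(k+1) − 2 = 2k^3 + 4k^2 − 4.
This completes the inductive step, so x_n = 2n^3 − 2n^2 − 2n − 2 for all n ≥ 0.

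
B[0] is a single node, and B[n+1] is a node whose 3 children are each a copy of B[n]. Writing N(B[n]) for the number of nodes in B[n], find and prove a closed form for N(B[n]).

Claim: N(B[n]) = (3^{n+1} − 1)/2.

Base case: N(B[0]) = 1, and (3^{0+1} − 1)/2 = 1.
Assume N(B[r]) = (3^{r+1} − 1)/2.
Then N(B[r+1]) = 1 + 3N(B[r]) = 1 + 3·(3^{r+1} − 1)/2 = 1 + (3^{r+2} − 3)/2 = (2 + 3^{r+2} − 3)/2 = (3^{r+2} − 1)/2.
By induction, N(B[n]) = (3^{n+1} − 1)/2 for all n ≥ 0.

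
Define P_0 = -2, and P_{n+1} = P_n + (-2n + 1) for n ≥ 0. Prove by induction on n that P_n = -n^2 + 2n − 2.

Base case: P_0 = -2, and -0^2 + 2·0 − 2 = -2.
Assume P_m = -m^2 + 2m − 2.
Then P_{m+1} = P_m + (-2m + 1) = (-m^2 + 2m − 2) + (-2m + 1) = -m^2 − 1,
and -(m+1)^2 + 2·(m+1) − 2 = -m^2 − 1.
This completes the inductive step, so P_n = -n^2 + 2n − 2 for all n ≥ 0.

P_n = -n^2 + 2n − 2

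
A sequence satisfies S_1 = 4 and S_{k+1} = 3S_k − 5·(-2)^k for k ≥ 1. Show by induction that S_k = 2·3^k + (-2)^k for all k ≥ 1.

Base case: S_1 = 4, and 2·3^1 + (-2)^1 = 6 − 2 = 4.
Assume S_m = 2·3^m + (-2)^m for some m ≥ 1.
Then S_{m+1} = 3S_m − 5·(-2)^m = 3·(2·3^m + (-2)^m) − 5·(-2)^m = 2·3^{m+1} + 3·(-2)^m − 5·(-2)^m = 2·3^{m+1} − 2·(-2)^m = 2·3^{m+1} + (-2)^{m+1}.
Hence S_k = 2·3^k + (-2)^k for every k ≥ 1, by induction.

S_k = 2·3^k + (-2)^k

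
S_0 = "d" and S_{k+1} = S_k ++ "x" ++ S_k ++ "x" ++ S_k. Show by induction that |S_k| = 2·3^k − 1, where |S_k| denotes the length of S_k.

Base case: |S_0| = 1, and 2·3^0 − 1 = 1.
Assume |S_r| = 2·3^r − 1.
Then |S_{r+1}| = 3|S_r| + 2 = 3(2·3^r − 1) + 2 = 2·3^{r+1} − 3 + 2 = 2·3^{r+1} − 1.
This completes the inductive step, so |S_k| = 2·3^k − 1 for all k ≥ 0.

|S_k| = 2·3^k − 1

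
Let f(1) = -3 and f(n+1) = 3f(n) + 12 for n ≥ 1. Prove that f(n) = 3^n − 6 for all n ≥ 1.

Base case: f(1) = -3, and 3^1 − 6 = 3 − 6 = -3.
Assume f(j) = 3^j − 6 for some j ≥ 1.
Then f(j+1) = 3f(j) + 12 = 3·(3^j − 6) + 12 = 3^{j+1} − 18 + 12 = 3^{j+1} − 6.
By induction, f(n) = 3^n − 6 for all n ≥ 1.

f(n) = 3^n − 6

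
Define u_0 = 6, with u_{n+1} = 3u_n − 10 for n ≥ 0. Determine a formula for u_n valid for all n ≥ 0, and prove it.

Claim: u_n = 3^n + 5.

Base case: u_0 = 6, and 3^0 + 5 = 1 + 5 = 6.
Assume u_r = 3^r + 5 for some r ≥ 0.
Then u_{r+1} = 3u_r − 10 = 3·(3^r + 5) − 10 = 3^{r+1} + 15 − 10 = 3^{r+1} + 5.
Hence u_n = 3^n + 5 for every n ≥ 0, by induction.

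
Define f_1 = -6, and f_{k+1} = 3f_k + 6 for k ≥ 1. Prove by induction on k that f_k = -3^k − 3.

Base case: f_1 = -6, and -3^1 − 3 = -3 − 3 = -6.
Assume f_j = -3^j − 3 for some j ≥ 1.
Then f_{j+1} = 3f_j + 6 = 3·(-3^j − 3) + 6 = -3^{j+1} − 9 + 6 = -3^{j+1} − 3.
So the formula holds for j+1, and by induction f_k = -3^k − 3 for all k ≥ 1.

f_k = -3^k − 3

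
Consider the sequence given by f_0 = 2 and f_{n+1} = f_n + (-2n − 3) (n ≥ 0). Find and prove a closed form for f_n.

Claim: f_n = -n^2 − 2n + 2.

Base case: f_0 = 2, and -0^2 − 2·0 + 2 = 2.
Assume f_j = -j^2 − 2j + 2.
Then f_{j+1} = f_j + (-2j − 3) = (-j^2 − 2j + 2) + (-2j − 3) = -j^2 − 4j − 1,
and -(j+1)^2 − 2·(j+1) + 2 = -j^2 − 4j − 1.
Hence f_n = -n^2 − 2n + 2 for every n ≥ 0, by induction.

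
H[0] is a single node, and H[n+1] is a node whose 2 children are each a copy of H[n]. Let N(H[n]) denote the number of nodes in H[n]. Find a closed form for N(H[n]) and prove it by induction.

Claim: N(H[n]) = 2^{n+1} − 1.

Base case: N(H[0]) = 1, and 2^{0+1} − 1 = 1.
Assume N(H[r]) = 2^{r+1} − 1.
Then N(H[r+1]) = 1 + 2N(H[r]) = 1 + 2(2^{r+1} − 1) = 2^{r+2} − 2 + 1 = 2^{r+2} − 1.
Hence N(H[n]) = 2^{n+1} − 1 for every n ≥ 0, by induction.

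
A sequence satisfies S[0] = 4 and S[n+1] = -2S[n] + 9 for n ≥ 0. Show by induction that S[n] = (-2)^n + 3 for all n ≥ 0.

Base case: S[0] = 4, and (-2)^0 + 3 = 1 + 3 = 4.
Assume S[m] = (-2)^m + 3 for some m ≥ 0.
Then S[m+1] = -2S[m] + 9 = -2·((-2)^m + 3) + 9 = -2·(-2)^m − 6 + 9 = (-2)^{m+1} + 3.
So the formula holds for m+1, and by induction S[n] = (-2)^n + 3 for all n ≥ 0.

S[n] = (-2)^n + 3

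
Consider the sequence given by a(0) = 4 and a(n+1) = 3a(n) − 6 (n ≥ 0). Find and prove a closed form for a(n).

Claim: a(n) = 3^n + 3.

Base case: a(0) = 4, and 3^0 + 3 = 1 + 3 = 4.
Assume a(m) = 3^m + 3 for some m ≥ 0.
Then a(m+1) = 3a(m) − 6 = 3·(3^m + 3) − 6 = 3^{m+1} + 9 − 6 = 3^{m+1} + 3.
So the formula holds for m+1, and by induction a(n) = 3^n + 3 for all n ≥ 0.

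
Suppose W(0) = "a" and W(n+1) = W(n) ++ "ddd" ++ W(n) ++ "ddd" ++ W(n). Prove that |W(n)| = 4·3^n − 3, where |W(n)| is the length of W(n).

Base case: |W(0)| = 1, and 4·3^0 − 3 = 1.
Assume |W(k)| = 4·3^k − 3.
Then |W(k+1)| = 3|W(k)| + 6 = 3(4·3^k − 3) + 6 = 4·3^{k+1} − 9 + 6 = 4·3^{k+1} − 3.
This completes the inductive step, so |W(n)| = 4·3^n − 3 for all n ≥ 0.

|W(n)| = 4·3^n − 3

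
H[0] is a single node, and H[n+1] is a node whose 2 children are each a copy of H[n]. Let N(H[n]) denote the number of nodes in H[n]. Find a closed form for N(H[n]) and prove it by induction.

Claim: N(H[n]) = 2^{n+1} − 1.

Base case: N(H[0]) = 1, and 2^{0+1} − 1 = 1.
Assume N(H[r]) = 2^{r+1} − 1.
Then N(H[r+1]) = 1 + 2N(H[r]) = 1 + 2(2^{r+1} − 1) = 2^{r+2} − 2 + 1 = 2^{r+2} − 1.
Hence N(H[n]) = 2^{n+1} − 1 for every n ≥ 0, by induction.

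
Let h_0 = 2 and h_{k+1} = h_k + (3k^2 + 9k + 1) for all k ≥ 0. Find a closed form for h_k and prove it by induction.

Claim: h_k = k^3 + 3k^2 − 3k + 2.

Base case: h_0 = 2, and 0^3 + 3·0^2 − 3·0 + 2 = 2.
Assume h_m = m^3 + 3m^2 − 3m + 2.
Then h_{m+1} = h_m + (3m^2 + 9m + 1) = (m^3 + 3m^2 − 3m + 2) + (3m^2 + 9m + 1) = m^3 + 6m^2 + 6m + 3,
and (m+1)^3 + 3·(m+1)^2 − 3·(m+1) + 2 = m^3 + 6m^2 + 6m + 3.
Hence h_k = k^3 + 3k^2 − 3k + 2 for every k ≥ 0, by induction.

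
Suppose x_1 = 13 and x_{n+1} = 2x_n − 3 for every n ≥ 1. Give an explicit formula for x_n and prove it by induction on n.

Claim: x_n = 5·2^n + 3.

Base case: x_1 = 13, and 5·2^1 + 3 = 10 + 3 = 13.
Assume x_j = 5·2^j + 3 for some j ≥ 1.
Then x_{j+1} = 2x_j − 3 = 2·(5·2^j + 3) − 3 = 10·2^j + 6 − 3 = 5·2^{j+1} + 3.
So the formula holds for j+1, and by induction x_n = 5·2^n + 3 for all n ≥ 1.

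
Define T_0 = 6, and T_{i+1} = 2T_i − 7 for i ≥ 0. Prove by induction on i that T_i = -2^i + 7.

Base case: T_0 = 6, and -2^0 + 7 = -1 + 7 = 6.
Assume T_r = -2^r + 7 for some r ≥ 0.
Then T_{r+1} = 2T_r − 7 = 2·(-2^r + 7) − 7 = -2^{r+1} + 14 − 7 = -2^{r+1} + 7.
By induction, T_i = -2^i + 7 for all i ≥ 0.

T_i = -2^i + 7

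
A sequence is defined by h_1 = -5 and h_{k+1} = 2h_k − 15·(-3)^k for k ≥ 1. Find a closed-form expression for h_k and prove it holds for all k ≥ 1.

Claim: h_k = 2·2^k + 3·(-3)^k.

Base case: h_1 = -5, and 2·2^1 + 3·(-3)^1 = 4 − 9 = -5.
Assume h_r = 2·2^r + 3·(-3)^r for some r ≥ 1.
Then h_{r+1} = 2h_r − 15·(-3)^r = 2·(2·2^r + 3·(-3)^r) − 15·(-3)^r = 2·2^{r+1} + 6·(-3)^r − 15·(-3)^r = 2·2^{r+1} − 9·(-3)^r = 2·2^{r+1} + 3·(-3)^{r+1}.
Hence h_k = 2·2^k + 3·(-3)^k for every k ≥ 1, by induction.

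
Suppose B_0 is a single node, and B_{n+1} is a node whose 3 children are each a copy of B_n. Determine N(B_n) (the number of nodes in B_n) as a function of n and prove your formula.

Claim: N(B_n) = (3^{n+1} − 1)/2.

Base case: N(B_0) = 1, and (3^{0+1} − 1)/2 = 1.
Assume N(B_r) = (3^{r+1} − 1)/2.
Then N(B_{r+1}) = 1 + 3N(B_r) = 1 + 3·(3^{r+1} − 1)/2 = 1 + (3^{r+2} − 3)/2 = (2 + 3^{r+2} − 3)/2 = (3^{r+2} − 1)/2.
Hence N(B_n) = (3^{n+1} − 1)/2 for every n ≥ 0, by induction.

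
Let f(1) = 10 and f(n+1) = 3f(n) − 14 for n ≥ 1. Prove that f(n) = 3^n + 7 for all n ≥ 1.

Base case: f(1) = 10, and 3^1 + 7 = 3 + 7 = 10.
Assume f(m) = 3^m + 7 for some m ≥ 1.
Then f(m+1) = 3f(m) − 14 = 3·(3^m + 7) − 14 = 3^{m+1} + 21 − 14 = 3^{m+1} + 7.
So the formula holds for m+1, and by induction f(n) = 3^n + 7 for all n ≥ 1.

f(n) = 3^n + 7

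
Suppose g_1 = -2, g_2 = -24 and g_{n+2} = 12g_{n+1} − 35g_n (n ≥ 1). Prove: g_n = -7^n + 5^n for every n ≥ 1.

Base cases: g_1 = -2 and -7^1 + 5^1 = -2; g_2 = -24 and -7^2 + 5^2 = -24.
Assume g_i = -7^i + 5^i for all 1 ≤ i ≤ j, where j ≥ 2.
Then g_{j+1} = 12g_j − 35g_{j−1} = 12·(-7^j + 5^j) − 35·(-7^{j−1} + 5^{j−1}) = -(12·7 − 35)7^{j−1} + (12·5 − 35)5^{j−1} = -49·7^{j−1} + 25·5^{j−1} = -7^{j+1} + 5^{j+1}.
By strong induction, g_n = -7^n + 5^n for all n ≥ 1.

g_n = -7^n + 5^n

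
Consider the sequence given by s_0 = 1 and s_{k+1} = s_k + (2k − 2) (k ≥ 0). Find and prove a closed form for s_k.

Claim: s_k = k^2 − 3k + 1.

Base case: s_0 = 1, and 0^2 − 3·0 + 1 = 1.
Assume s_r = r^2 − 3r + 1.
Then s_{r+1} = s_r + (2r − 2) = (r^2 − 3r + 1) + (2r − 2) = r^2 − r − 1,
and (r+1)^2 − 3·(r+1) + 1 = r^2 − r − 1.
Hence s_k = k^2 − 3k + 1 for every k ≥ 0, by induction.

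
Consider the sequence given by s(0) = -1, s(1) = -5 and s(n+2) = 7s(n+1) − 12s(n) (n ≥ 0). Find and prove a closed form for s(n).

Claim: s(n) = 3^n − 2·4^n.

Base cases: s(0) = -1 and 3^0 − 2·4^0 = -1; s(1) = -5 and 3^1 − 2·4^1 = -5.
Assume s(j) = 3^j − 2·4^j for all 0 ≤ j ≤ m, where m ≥ 1.
Then s(m+1) = 7s(m) − 12s(m−1) = 7·(3^m − 2·4^m) − 12·(3^{m−1} − 2·4^{m−1}) = (7·3 − 12)3^{m−1} − 2·(7·4 − 12)4^{m−1} = 9·3^{m−1} − 32·4^{m−1} = 3^{m+1} − 2·4^{m+1}.
So the formula holds for m+1, and by strong induction s(n) = 3^n − 2·4^n for all n ≥ 0.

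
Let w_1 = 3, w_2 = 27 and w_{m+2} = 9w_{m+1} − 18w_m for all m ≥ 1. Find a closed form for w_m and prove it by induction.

Claim: w_m = -3^m + 6^m.

Base cases: w_1 = 3 and -3^1 + 6^1 = 3; w_2 = 27 and -3^2 + 6^2 = 27.
Assume w_i = -3^i + 6^i for all 1 ≤ i ≤ j, where j ≥ 2.
Then w_{j+1} = 9w_j − 18w_{j−1} = 9·(-3^j + 6^j) − 18·(-3^{j−1} + 6^{j−1}) = -(9·3 − 18)3^{j−1} + (9·6 − 18)6^{j−1} = -9·3^{j−1} + 36·6^{j−1} = -3^{j+1} + 6^{j+1}.
So the formula holds for j+1, and by strong induction w_m = -3^m + 6^m for all m ≥ 1.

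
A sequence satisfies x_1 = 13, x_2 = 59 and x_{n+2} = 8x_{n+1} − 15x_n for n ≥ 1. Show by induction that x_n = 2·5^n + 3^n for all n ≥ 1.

Base cases: x_1 = 13 and 2·5^1 + 3^1 = 13; x_2 = 59 and 2·5^2 + 3^2 = 59.
Assume x_j = 2·5^j + 3^j for all 1 ≤ j ≤ k, where k ≥ 2.
Then x_{k+1} = 8x_k − 15x_{k−1} = 8·(2·5^k + 3^k) − 15·(2·5^{k−1} + 3^{k−1}) = 2·(8·5 − 15)5^{k−1} + (8·3 − 15)3^{k−1} = 50·5^{k−1} + 9·3^{k−1} = 2·5^{k+1} + 3^{k+1}.
So the formula holds for k+1, and by strong induction x_n = 2·5^n + 3^n for all n ≥ 1.

x_n = 2·5^n + 3^n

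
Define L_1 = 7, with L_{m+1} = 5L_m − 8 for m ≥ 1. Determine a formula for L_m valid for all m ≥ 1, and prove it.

Claim: L_m = 5^m + 2.

Base case: L_1 = 7, and 5^1 + 2 = 5 + 2 = 7.
Assume L_r = 5^r + 2 for some r ≥ 1.
Then L_{r+1} = 5L_r − 8 = 5·(5^r + 2) − 8 = 5^{r+1} + 10 − 8 = 5^{r+1} + 2.
Hence L_m = 5^m + 2 for every m ≥ 1, by induction.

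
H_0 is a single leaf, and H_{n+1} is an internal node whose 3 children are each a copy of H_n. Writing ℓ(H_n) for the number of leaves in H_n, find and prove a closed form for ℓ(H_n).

Claim: ℓ(H_n) = 3^n.

Base case: ℓ(H_0) = 1, and 3^0 = 1.
Assume ℓ(H_j) = 3^j.
Then ℓ(H_{j+1}) = 3·ℓ(H_j) = 3·3^j = 3^{j+1}.
By induction, ℓ(H_n) = 3^n for all n ≥ 0.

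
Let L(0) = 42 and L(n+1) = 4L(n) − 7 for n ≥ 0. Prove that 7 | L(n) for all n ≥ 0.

Base case: L(0) = 42 = 7·6, so 7 | L(0).
Assume 7 | L(k), so L(k) = 7t for some integer t.
Then L(k+1) = 4L(k) − 7 = 4·(7t) − 7 = 7(4t − 1), so 7 | L(k+1).
By induction, 7 | L(n) for all n ≥ 0.

7 | L(n)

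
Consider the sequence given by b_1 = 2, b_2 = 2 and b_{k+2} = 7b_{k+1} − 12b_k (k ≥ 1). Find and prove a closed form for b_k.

Claim: b_k = 2·3^k − 4^k.

Base cases: b_1 = 2 and 2·3^1 − 4^1 = 2; b_2 = 2 and 2·3^2 − 4^2 = 2.
Assume b_i = 2·3^i − 4^i for all 1 ≤ i ≤ j, where j ≥ 2.
Then b_{j+1} = 7b_j − 12b_{j−1} = 7·(2·3^j − 4^j) − 12·(2·3^{j−1} − 4^{j−1}) = 2·(7·3 − 12)3^{j−1} − (7·4 − 12)4^{j−1} = 18·3^{j−1} − 16·4^{j−1} = 2·3^{j+1} − 4^{j+1}.
Hence b_k = 2·3^k − 4^k for every k ≥ 1, by strong induction.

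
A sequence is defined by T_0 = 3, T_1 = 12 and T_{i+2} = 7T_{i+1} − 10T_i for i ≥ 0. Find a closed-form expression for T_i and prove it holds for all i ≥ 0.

Claim: T_i = 2·5^i + 2^i.

Base cases: T_0 = 3 and 2·5^0 + 2^0 = 3; T_1 = 12 and 2·5^1 + 2^1 = 12.
Assume T_j = 2·5^j + 2^j for all 0 ≤ j ≤ k, where k ≥ 1.
Then T_{k+1} = 7T_k − 10T_{k−1} = 7·(2·5^k + 2^k) − 10·(2·5^{k−1} + 2^{k−1}) = 2·(7·5 − 10)5^{k−1} + (7·2 − 10)2^{k−1} = 50·5^{k−1} + 4·2^{k−1} = 2·5^{k+1} + 2^{k+1}.
This completes the inductive step, so T_i = 2·5^i + 2^i for all i ≥ 0.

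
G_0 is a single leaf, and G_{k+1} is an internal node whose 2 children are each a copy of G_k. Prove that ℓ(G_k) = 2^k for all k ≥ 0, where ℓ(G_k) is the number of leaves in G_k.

Base case: ℓ(G_0) = 1, and 2^0 = 1.
Assume ℓ(G_m) = 2^m.
Then ℓ(G_{m+1}) = 2·ℓ(G_m) = 2·2^m = 2^{m+1}.
So the formula holds for m+1, and by induction ℓ(G_k) = 2^k for all k ≥ 0.

ℓ(G_k) = 2^k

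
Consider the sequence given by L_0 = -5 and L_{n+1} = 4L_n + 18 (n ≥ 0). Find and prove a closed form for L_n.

Claim: L_n = 4^n − 6.

Base case: L_0 = -5, and 4^0 − 6 = 1 − 6 = -5.
Assume L_m = 4^m − 6 for some m ≥ 0.
Then L_{m+1} = 4L_m + 18 = 4·(4^m − 6) + 18 = 4^{m+1} − 24 + 18 = 4^{m+1} − 6.
So the formula holds for m+1, and by induction L_n = 4^n − 6 for all n ≥ 0.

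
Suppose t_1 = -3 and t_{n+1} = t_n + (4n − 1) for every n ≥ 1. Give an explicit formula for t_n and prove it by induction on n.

Claim: t_n = 2n^2 − 3n − 2.

Base case: t_1 = -3, and 2·1^2 − 3·1 − 2 = -3.
Assume t_m = 2m^2 − 3m − 2.
Then t_{m+1} = t_m + (4m − 1) = (2m^2 − 3m − 2) + (4m − 1) = 2m^2 + m − 3,
and 2·(m+1)^2 − 3·(m+1) − 2 = 2m^2 + m − 3.
Hence t_n = 2n^2 − 3n − 2 for every n ≥ 1, by induction.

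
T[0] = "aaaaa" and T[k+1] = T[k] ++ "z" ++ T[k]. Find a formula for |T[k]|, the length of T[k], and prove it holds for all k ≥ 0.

Claim: |T[k]| = 6·2^k − 1.

Base case: |T[0]| = 5, and 6·2^0 − 1 = 5.
Assume |T[j]| = 6·2^j − 1.
Then |T[j+1]| = |T[j]| + 1 + |T[j]| = 2|T[j]| + 1 = 2(6·2^j − 1) + 1 = 6·2^{j+1} − 2 + 1 = 6·2^{j+1} − 1.
By induction, |T[k]| = 6·2^k − 1 for all k ≥ 0.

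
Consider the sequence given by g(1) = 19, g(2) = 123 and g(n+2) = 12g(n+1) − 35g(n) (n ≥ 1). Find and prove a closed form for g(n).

Claim: g(n) = 5^n + 2·7^n.

Base cases: g(1) = 19 and 5^1 + 2·7^1 = 19; g(2) = 123 and 5^2 + 2·7^2 = 123.
Assume g(j) = 5^j + 2·7^j for all 1 ≤ j ≤ k, where k ≥ 2.
Then g(k+1) = 12g(k) − 35g(k−1) = 12·(5^k + 2·7^k) − 35·(5^{k−1} + 2·7^{k−1}) = (12·5 − 35)5^{k−1} + 2·(12·7 − 35)7^{k−1} = 25·5^{k−1} + 98·7^{k−1} = 5^{k+1} + 2·7^{k+1}.
This completes the inductive step, so g(n) = 5^n + 2·7^n for all n ≥ 1.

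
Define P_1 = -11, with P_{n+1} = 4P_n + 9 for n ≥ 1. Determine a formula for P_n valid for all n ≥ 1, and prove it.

Claim: P_n = -2·4^n − 3.

Base case: P_1 = -11, and -2·4^1 − 3 = -8 − 3 = -11.
Assume P_j = -2·4^j − 3 for some j ≥ 1.
Then P_{j+1} = 4P_j + 9 = 4·(-2·4^j − 3) + 9 = -8·4^j − 12 + 9 = -2·4^{j+1} − 3.
By induction, P_n = -2·4^n − 3 for all n ≥ 1.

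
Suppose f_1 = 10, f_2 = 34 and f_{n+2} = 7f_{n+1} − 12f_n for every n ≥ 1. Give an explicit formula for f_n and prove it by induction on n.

Claim: f_n = 2·3^n + 4^n.

Base cases: f_1 = 10 and 2·3^1 + 4^1 = 10; f_2 = 34 and 2·3^2 + 4^2 = 34.
Assume f_j = 2·3^j + 4^j for all 1 ≤ j ≤ r, where r ≥ 2.
Then f_{r+1} = 7f_r − 12f_{r−1} = 7·(2·3^r + 4^r) − 12·(2·3^{r−1} + 4^{r−1}) = 2·(7·3 − 12)3^{r−1} + (7·4 − 12)4^{r−1} = 18·3^{r−1} + 16·4^{r−1} = 2·3^{r+1} + 4^{r+1}.
This completes the inductive step, so f_n = 2·3^n + 4^n for all n ≥ 1.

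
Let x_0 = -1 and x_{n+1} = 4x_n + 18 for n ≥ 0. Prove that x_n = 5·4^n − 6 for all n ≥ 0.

Base case: x_0 = -1, and 5·4^0 − 6 = 5 − 6 = -1.
Assume x_m = 5·4^m − 6 for some m ≥ 0.
Then x_{m+1} = 4x_m + 18 = 4·(5·4^m − 6) + 18 = 20·4^m − 24 + 18 = 5·4^{m+1} − 6.
Hence x_n = 5·4^n − 6 for every n ≥ 0, by induction.

x_n = 5·4^n − 6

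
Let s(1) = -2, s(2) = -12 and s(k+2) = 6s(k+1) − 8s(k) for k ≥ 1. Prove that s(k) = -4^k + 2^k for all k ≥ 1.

Base cases: s(1) = -2 and -4^1 + 2^1 = -2; s(2) = -12 and -4^2 + 2^2 = -12.
Assume s(j) = -4^j + 2^j for all 1 ≤ j ≤ m, where m ≥ 2.
Then s(m+1) = 6s(m) − 8s(m−1) = 6·(-4^m + 2^m) − 8·(-4^{m−1} + 2^{m−1}) = -(6·4 − 8)4^{m−1} + (6·2 − 8)2^{m−1} = -16·4^{m−1} + 4·2^{m−1} = -4^{m+1} + 2^{m+1}.
This completes the inductive step, so s(k) = -4^k + 2^k for all k ≥ 1.

s(k) = -4^k + 2^k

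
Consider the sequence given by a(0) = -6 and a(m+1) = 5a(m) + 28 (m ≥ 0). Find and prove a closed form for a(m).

Claim: a(m) = 5^m − 7.

Base case: a(0) = -6, and 5^0 − 7 = 1 − 7 = -6.
Assume a(k) = 5^k − 7 for some k ≥ 0.
Then a(k+1) = 5a(k) + 28 = 5·(5^k − 7) + 28 = 5^{k+1} − 35 + 28 = 5^{k+1} − 7.
By induction, a(m) = 5^m − 7 for all m ≥ 0.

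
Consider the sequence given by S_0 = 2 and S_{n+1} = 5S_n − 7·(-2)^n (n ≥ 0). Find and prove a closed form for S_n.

Claim: S_n = 5^n + (-2)^n.

Base case: S_0 = 2, and 5^0 + (-2)^0 = 1 + 1 = 2.
Assume S_m = 5^m + (-2)^m for some m ≥ 0.
Then S_{m+1} = 5S_m − 7·(-2)^m = 5·(5^m + (-2)^m) − 7·(-2)^m = 5^{m+1} + 5·(-2)^m − 7·(-2)^m = 5^{m+1} − 2·(-2)^m = 5^{m+1} + (-2)^{m+1}.
This completes the inductive step, so S_n = 5^n + (-2)^n for all n ≥ 0.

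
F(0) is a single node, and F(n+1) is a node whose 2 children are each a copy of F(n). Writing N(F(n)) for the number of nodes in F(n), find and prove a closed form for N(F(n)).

Claim: N(F(n)) = 2^{n+1} − 1.

Base case: N(F(0)) = 1, and 2^{0+1} − 1 = 1.
Assume N(F(r)) = 2^{r+1} − 1.
Then N(F(r+1)) = 1 + 2N(F(r)) = 1 + 2(2^{r+1} − 1) = 2^{r+2} − 2 + 1 = 2^{r+2} − 1.
Hence N(F(n)) = 2^{n+1} − 1 for every n ≥ 0, by induction.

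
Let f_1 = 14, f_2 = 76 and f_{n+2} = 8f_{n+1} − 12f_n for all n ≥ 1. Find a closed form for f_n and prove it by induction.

Claim: f_n = 2·6^n + 2^n.

Base cases: f_1 = 14 and 2·6^1 + 2^1 = 14; f_2 = 76 and 2·6^2 + 2^2 = 76.
Assume f_i = 2·6^i + 2^i for all 1 ≤ i ≤ j, where j ≥ 2.
Then f_{j+1} = 8f_j − 12f_{j−1} = 8·(2·6^j + 2^j) − 12·(2·6^{j−1} + 2^{j−1}) = 2·(8·6 − 12)6^{j−1} + (8·2 − 12)2^{j−1} = 72·6^{j−1} + 4·2^{j−1} = 2·6^{j+1} + 2^{j+1}.
So the formula holds for j+1, and by strong induction f_n = 2·6^n + 2^n for all n ≥ 1.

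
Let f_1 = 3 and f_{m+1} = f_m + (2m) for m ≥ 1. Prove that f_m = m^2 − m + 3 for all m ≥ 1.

Base case: f_1 = 3, and 1^2 − 1 + 3 = 3.
Assume f_k = k^2 − k + 3.
Then f_{k+1} = f_k + (2k) = (k^2 − k + 3) + (2k) = k^2 + k + 3,
and (k+1)^2 − (k+1) + 3 = k^2 + k + 3.
Hence f_m = m^2 − m + 3 for every m ≥ 1, by induction.

f_m = m^2 − m + 3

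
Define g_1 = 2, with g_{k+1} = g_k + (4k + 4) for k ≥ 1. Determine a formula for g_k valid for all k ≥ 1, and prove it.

Claim: g_k = 2k^2 + 2k − 2.

Base case: g_1 = 2, and 2·1^2 + 2·1 − 2 = 2.
Assume g_r = 2r^2 + 2r − 2.
Then g_{r+1} = g_r + (4r + 4) = (2r^2 + 2r − 2) + (4r + 4) = 2r^2 + 6r + 2,
and 2·(r+1)^2 + 2·(r+1) − 2 = 2r^2 + 6r + 2.
This completes the inductive step, so g_k = 2k^2 + 2k − 2 for all k ≥ 1.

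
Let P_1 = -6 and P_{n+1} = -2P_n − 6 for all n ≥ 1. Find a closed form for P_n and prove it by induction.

Claim: P_n = 2·(-2)^n − 2.

Base case: P_1 = -6, and 2·(-2)^1 − 2 = -4 − 2 = -6.
Assume P_j = 2·(-2)^j − 2 for some j ≥ 1.
Then P_{j+1} = -2P_j − 6 = -2·(2·(-2)^j − 2) − 6 = -4·(-2)^j + 4 − 6 = 2·(-2)^{j+1} − 2.
By induction, P_n = 2·(-2)^n − 2 for all n ≥ 1.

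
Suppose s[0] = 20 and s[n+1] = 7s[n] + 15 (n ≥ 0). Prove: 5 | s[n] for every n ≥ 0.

Base case: s[0] = 20 = 5·4, so 5 | s[0].
Assume 5 | s[j], so s[j] = 5t for some integer t.
Then s[j+1] = 7s[j] + 15 = 7·(5t) + 15 = 5(7t + 3), so 5 | s[j+1].
This completes the inductive step, so 5 | s[n] for all n ≥ 0.

5 | s[n]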